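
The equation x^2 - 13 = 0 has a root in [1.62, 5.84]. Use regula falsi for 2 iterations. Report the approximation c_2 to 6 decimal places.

3.455410

f(1.620000) = -10.375600, f(5.840000) = 21.105600
step 1: c = 3.010831, f(c) = -3.934896 < 0 → new bracket [3.010831, 5.840000]
step 2: c = 3.455410, f(c) = -1.060139 < 0 → new bracket [3.455410, 5.840000]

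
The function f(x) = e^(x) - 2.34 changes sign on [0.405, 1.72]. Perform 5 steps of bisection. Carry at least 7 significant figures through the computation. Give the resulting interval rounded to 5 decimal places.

[0.81594, 0.85703]

f(0.405000) = -0.840697, f(1.720000) = 3.244528 (opposite signs)
step 1: m = 1.062500, f(m) = 0.553596 > 0 → root in [0.405000, 1.062500]
step 2: m = 0.733750, f(m) = -0.257123 < 0 → root in [0.733750, 1.062500]
step 3: m = 0.898125, f(m) = 0.114996 > 0 → root in [0.733750, 0.898125]
step 4: m = 0.815937, f(m) = -0.078705 < 0 → root in [0.815937, 0.898125]
step 5: m = 0.857031, f(m) = 0.016155 > 0 → root in [0.815937, 0.857031]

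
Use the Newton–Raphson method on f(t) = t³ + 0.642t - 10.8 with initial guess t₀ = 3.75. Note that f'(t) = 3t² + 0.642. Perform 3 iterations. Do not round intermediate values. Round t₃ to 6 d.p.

t_0 = 3.750000: f = 44.341875, f' = 42.829500 → t_1 = 3.750000 - (44.341875)/(42.829500) = 2.714688
t_1 = 2.714688: f = 10.948818, f' = 22.750601 → t_2 = 2.714688 - (10.948818)/(22.750601) = 2.233434
t_2 = 2.233434: f = 1.774749, f' = 15.606689 → t_3 = 2.233434 - (1.774749)/(15.606689) = 2.119717

2.119717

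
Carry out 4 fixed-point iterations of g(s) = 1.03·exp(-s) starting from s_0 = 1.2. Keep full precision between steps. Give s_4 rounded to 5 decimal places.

0.63482

s_1 = g(1.200000) = 0.310230
s_2 = g(0.310230) = 0.755277
s_3 = g(0.755277) = 0.483977
s_4 = g(0.483977) = 0.634817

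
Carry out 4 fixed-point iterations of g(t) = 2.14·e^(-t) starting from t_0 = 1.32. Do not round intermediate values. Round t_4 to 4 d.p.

t_1 = g(1.320000) = 0.571670
t_2 = g(0.571670) = 1.208206
t_3 = g(1.208206) = 0.639288
t_4 = g(0.639288) = 1.129209

1.1292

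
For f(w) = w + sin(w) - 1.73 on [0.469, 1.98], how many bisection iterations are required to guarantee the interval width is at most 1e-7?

24

Initial width b − a = 1.98 − 0.469 = 1.511000.
After n steps the width is (b−a)/2^n; need (b−a)/2^n ≤ 1e-7.
So n ≥ log₂(1.511000/1e-7) = log₂(15110000.0000) ≈ 23.8490.
Hence n = 24.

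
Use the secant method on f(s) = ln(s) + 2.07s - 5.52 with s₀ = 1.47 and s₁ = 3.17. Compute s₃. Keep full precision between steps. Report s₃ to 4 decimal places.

2.2697

f(s_0) = -2.091838, f(s_1) = 2.195632
s_2 = 3.170000 - (2.195632)·(3.170000 - 1.470000)/(2.195632 - (-2.091838)) = 2.299423; f(s_2) = 0.072463
s_3 = 2.299423 - (0.072463)·(2.299423 - 3.170000)/(0.072463 - (2.195632)) = 2.269710; f(s_3) = -0.002048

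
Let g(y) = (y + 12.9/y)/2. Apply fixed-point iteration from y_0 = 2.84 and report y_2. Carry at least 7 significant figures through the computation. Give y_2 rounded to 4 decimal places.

y_1 = g(2.840000) = 3.691127
y_2 = g(3.691127) = 3.592997

3.5930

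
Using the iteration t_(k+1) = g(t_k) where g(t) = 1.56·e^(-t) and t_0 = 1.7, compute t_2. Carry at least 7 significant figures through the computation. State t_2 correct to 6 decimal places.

t_1 = g(1.700000) = 0.284986
t_2 = g(0.284986) = 1.173158

1.173158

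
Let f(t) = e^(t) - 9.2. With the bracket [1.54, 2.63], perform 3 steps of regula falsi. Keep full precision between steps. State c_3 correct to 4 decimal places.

2.2139

f(1.540000) = -4.535410, f(2.630000) = 4.673770
step 1: c = 2.076812, f(c) = -1.221010 < 0 → new bracket [2.076812, 2.630000]
step 2: c = 2.191396, f(c) = -0.252305 < 0 → new bracket [2.191396, 2.630000]
step 3: c = 2.213860, f(c) = -0.049024 < 0 → new bracket [2.213860, 2.630000]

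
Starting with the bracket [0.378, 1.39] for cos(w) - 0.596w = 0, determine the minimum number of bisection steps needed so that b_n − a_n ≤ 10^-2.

Initial width b − a = 1.39 − 0.378 = 1.012000.
After n steps the width is (b−a)/2^n; need (b−a)/2^n ≤ 10^-2.
So n ≥ log₂(1.012000/10^-2) = log₂(101.2000) ≈ 6.6611.
Hence n = 7.

7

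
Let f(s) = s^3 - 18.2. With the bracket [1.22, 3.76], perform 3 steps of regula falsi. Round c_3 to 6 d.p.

False-position update: c = (a·f(b) − b·f(a))/(f(b) − f(a)); replace the endpoint whose sign matches f(c).
f(1.220000) = -16.384152, f(3.760000) = 34.957376
step 1: c = 2.030567, f(c) = -9.827562 < 0 → new bracket [2.030567, 3.760000]
step 2: c = 2.410072, f(c) = -4.201224 < 0 → new bracket [2.410072, 3.760000]
step 3: c = 2.554902, f(c) = -1.522810 < 0 → new bracket [2.554902, 3.760000]

2.554902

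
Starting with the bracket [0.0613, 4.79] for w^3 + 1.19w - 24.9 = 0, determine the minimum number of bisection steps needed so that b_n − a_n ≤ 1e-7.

26

Initial width b − a = 4.79 − 0.0613 = 4.728700.
After n steps the width is (b−a)/2^n; need (b−a)/2^n ≤ 1e-7.
So n ≥ log₂(4.728700/1e-7) = log₂(47287000.0000) ≈ 25.4949.
Hence n = 26.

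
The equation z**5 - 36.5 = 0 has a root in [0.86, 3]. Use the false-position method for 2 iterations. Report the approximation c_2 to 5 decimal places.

f(0.860000) = -36.029573, f(3.000000) = 206.500000
step 1: c = 1.177913, f(c) = -34.232403 < 0 → new bracket [1.177913, 3.000000]
step 2: c = 1.437016, f(c) = -30.372159 < 0 → new bracket [1.437016, 3.000000]

1.43702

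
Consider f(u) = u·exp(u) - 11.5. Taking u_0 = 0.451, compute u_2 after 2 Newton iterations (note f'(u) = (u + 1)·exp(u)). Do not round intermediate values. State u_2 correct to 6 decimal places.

u_0 = 0.451000: f = -10.791984, f' = 2.277898 → u_1 = 0.451000 - (-10.791984)/(2.277898) = 5.188694
u_1 = 5.188694: f = 918.492569, f' = 1109.226974 → u_2 = 5.188694 - (918.492569)/(1109.226974) = 4.360647

4.360647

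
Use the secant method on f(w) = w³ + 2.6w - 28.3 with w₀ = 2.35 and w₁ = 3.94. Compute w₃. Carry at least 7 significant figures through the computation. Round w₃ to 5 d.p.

f(w_0) = -9.212125, f(w_1) = 43.106984
w_2 = 3.940000 - (43.106984)·(3.940000 - 2.350000)/(43.106984 - (-9.212125)) = 2.629960; f(w_2) = -3.271478
w_3 = 2.629960 - (-3.271478)·(2.629960 - 3.940000)/(-3.271478 - (43.106984)) = 2.722369; f(w_3) = -1.045568

2.72237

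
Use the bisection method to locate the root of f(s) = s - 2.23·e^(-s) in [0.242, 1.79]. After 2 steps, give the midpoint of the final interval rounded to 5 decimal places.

f(0.242000) = -1.508675, f(1.790000) = 1.417679 (opposite signs)
step 1: m = 1.016000, f(m) = 0.208650 > 0 → root in [0.242000, 1.016000]
step 2: m = 0.629000, f(m) = -0.559868 < 0 → root in [0.629000, 1.016000]
Midpoint of [0.629000, 1.016000] = 0.822500

0.82250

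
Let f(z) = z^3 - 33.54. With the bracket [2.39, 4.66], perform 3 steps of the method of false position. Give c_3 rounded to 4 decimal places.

f(2.390000) = -19.888081, f(4.660000) = 67.654696
step 1: c = 2.905702, f(c) = -9.006867 < 0 → new bracket [2.905702, 4.660000]
step 2: c = 3.111812, f(c) = -3.407167 < 0 → new bracket [3.111812, 4.660000]
step 3: c = 3.186042, f(c) = -1.198923 < 0 → new bracket [3.186042, 4.660000]

3.1860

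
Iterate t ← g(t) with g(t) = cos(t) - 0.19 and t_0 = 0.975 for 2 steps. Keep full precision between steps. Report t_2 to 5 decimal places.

0.74190

t_1 = g(0.975000) = 0.371168
t_2 = g(0.371168) = 0.741904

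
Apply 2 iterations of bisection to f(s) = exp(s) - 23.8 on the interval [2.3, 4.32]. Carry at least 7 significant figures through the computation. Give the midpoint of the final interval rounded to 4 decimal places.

3.0575

f(2.300000) = -13.825818, f(4.320000) = 51.388628 (opposite signs)
step 1: m = 3.310000, f(m) = 3.585125 > 0 → root in [2.300000, 3.310000]
step 2: m = 2.805000, f(m) = -7.272924 < 0 → root in [2.805000, 3.310000]
Midpoint of [2.805000, 3.310000] = 3.057500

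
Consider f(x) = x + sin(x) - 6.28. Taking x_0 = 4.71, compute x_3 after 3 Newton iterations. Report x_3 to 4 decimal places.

6.2829

Newton update: x ← x − f(x)/f'(x).
f'(x) = 1 + cos(x)
x_0 = 4.710000: f = -2.569997, f' = 0.997611 → x_1 = 4.710000 - (-2.569997)/(0.997611) = 7.286152
x_1 = 7.286152: f = 1.849221, f' = 1.537804 → x_2 = 7.286152 - (1.849221)/(1.537804) = 6.083644
x_2 = 6.083644: f = -0.394577, f' = 1.980158 → x_3 = 6.083644 - (-0.394577)/(1.980158) = 6.282909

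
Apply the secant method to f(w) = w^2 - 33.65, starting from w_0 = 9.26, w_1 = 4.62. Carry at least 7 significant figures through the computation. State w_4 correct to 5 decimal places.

f(w_0) = 52.097600, f(w_1) = -12.305600
w_2 = 4.620000 - (-12.305600)·(4.620000 - 9.260000)/(-12.305600 - (52.097600)) = 5.506571; f(w_2) = -3.327680
w_3 = 5.506571 - (-3.327680)·(5.506571 - 4.620000)/(-3.327680 - (-12.305600)) = 5.835179; f(w_3) = 0.399319
w_4 = 5.835179 - (0.399319)·(5.835179 - 5.506571)/(0.399319 - (-3.327680)) = 5.799972; f(w_4) = -0.010330

5.79997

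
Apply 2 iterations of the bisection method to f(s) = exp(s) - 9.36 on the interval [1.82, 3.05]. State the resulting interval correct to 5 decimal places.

[2.12750, 2.43500]

f(1.820000) = -3.188142, f(3.050000) = 11.755344 (opposite signs)
step 1: m = 2.435000, f(m) = 2.055819 > 0 → root in [1.820000, 2.435000]
step 2: m = 2.127500, f(m) = -0.966144 < 0 → root in [2.127500, 2.435000]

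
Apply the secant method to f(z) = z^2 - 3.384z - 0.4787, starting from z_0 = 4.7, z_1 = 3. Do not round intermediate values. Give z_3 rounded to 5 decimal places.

f(z_0) = 5.706500, f(z_1) = -1.630700
z_2 = 3.000000 - (-1.630700)·(3.000000 - 4.700000)/(-1.630700 - (5.706500)) = 3.377827; f(z_2) = -0.499552
z_3 = 3.377827 - (-0.499552)·(3.377827 - 3.000000)/(-0.499552 - (-1.630700)) = 3.544688; f(z_3) = 0.090887

3.54469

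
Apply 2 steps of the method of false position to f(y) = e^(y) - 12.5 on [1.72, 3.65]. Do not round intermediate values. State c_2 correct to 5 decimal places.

2.33448

False-position update: c = (a·f(b) − b·f(a))/(f(b) − f(a)); replace the endpoint whose sign matches f(c).
f(1.720000) = -6.915472, f(3.650000) = 25.974666
step 1: c = 2.125801, f(c) = -4.120391 < 0 → new bracket [2.125801, 3.650000]
step 2: c = 2.334483, f(c) = -2.175877 < 0 → new bracket [2.334483, 3.650000]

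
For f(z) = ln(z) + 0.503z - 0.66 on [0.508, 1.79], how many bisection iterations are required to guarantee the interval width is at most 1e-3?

Initial width b − a = 1.79 − 0.508 = 1.282000.
After n steps the width is (b−a)/2^n; need (b−a)/2^n ≤ 1e-3.
So n ≥ log₂(1.282000/1e-3) = log₂(1282.0000) ≈ 10.3242.
Hence n = 11.

11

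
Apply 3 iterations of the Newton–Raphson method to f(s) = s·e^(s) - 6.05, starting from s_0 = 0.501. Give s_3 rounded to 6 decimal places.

f'(s) = (s + 1)·e^(s)
s_0 = 0.501000: f = -5.223164, f' = 2.477207 → s_1 = 0.501000 - (-5.223164)/(2.477207) = 2.609490
s_1 = 2.609490: f = 29.418472, f' = 49.060583 → s_2 = 2.609490 - (29.418472)/(49.060583) = 2.009854
s_2 = 2.009854: f = 8.947987, f' = 22.460215 → s_3 = 2.009854 - (8.947987)/(22.460215) = 1.611461

1.611461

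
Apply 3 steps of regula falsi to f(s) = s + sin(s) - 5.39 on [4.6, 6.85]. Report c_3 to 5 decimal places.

5.82864

False-position update: c = (a·f(b) − b·f(a))/(f(b) − f(a)); replace the endpoint whose sign matches f(c).
f(4.600000) = -1.783691, f(6.850000) = 1.996948
step 1: c = 5.661541, f(c) = -0.310831 < 0 → new bracket [5.661541, 6.850000]
step 2: c = 5.821613, f(c) = -0.013744 < 0 → new bracket [5.821613, 6.850000]
step 3: c = 5.828642, f(c) = -0.000410 < 0 → new bracket [5.828642, 6.850000]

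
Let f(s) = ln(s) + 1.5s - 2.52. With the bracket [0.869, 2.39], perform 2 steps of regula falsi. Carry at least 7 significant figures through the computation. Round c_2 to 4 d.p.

f(0.869000) = -1.356912, f(2.390000) = 1.936293
step 1: c = 1.495703, f(c) = 0.126152 > 0 → new bracket [0.869000, 1.495703]
step 2: c = 1.442395, f(c) = 0.009898 > 0 → new bracket [0.869000, 1.442395]

1.4424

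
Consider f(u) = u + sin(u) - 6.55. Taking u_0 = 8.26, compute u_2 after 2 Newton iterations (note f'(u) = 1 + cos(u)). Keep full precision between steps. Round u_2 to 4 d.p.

Newton update: u ← u − f(u)/f'(u).
u_0 = 8.260000: f = 2.628701, f' = 0.605045 → u_1 = 8.260000 - (2.628701)/(0.605045) = 3.915367
u_1 = 3.915367: f = -3.333473, f' = 0.284722 → u_2 = 3.915367 - (-3.333473)/(0.284722) = 15.623197

15.6232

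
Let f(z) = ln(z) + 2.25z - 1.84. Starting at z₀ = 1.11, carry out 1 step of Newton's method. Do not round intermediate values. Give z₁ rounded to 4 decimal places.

Newton update: z ← z − f(z)/f'(z).
f'(z) = 1/z + 2.25
z_0 = 1.110000: f = 0.761860, f' = 3.150901 → z_1 = 1.110000 - (0.761860)/(3.150901) = 0.868209

0.8682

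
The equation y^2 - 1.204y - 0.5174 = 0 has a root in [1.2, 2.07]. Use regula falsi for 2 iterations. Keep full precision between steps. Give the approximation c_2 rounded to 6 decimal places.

1.520042

f(1.200000) = -0.522200, f(2.070000) = 1.275220
step 1: c = 1.452759, f(c) = -0.156013 < 0 → new bracket [1.452759, 2.070000]
step 2: c = 1.520042, f(c) = -0.037003 < 0 → new bracket [1.520042, 2.070000]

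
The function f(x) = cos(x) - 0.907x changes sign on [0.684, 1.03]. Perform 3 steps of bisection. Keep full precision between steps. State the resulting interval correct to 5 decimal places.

[0.77050, 0.81375]

f(0.684000) = 0.154663, f(1.030000) = -0.419391 (opposite signs)
step 1: m = 0.857000, f(m) = -0.122591 < 0 → root in [0.684000, 0.857000]
step 2: m = 0.770500, f(m) = 0.018719 > 0 → root in [0.770500, 0.857000]
step 3: m = 0.813750, f(m) = -0.051294 < 0 → root in [0.770500, 0.813750]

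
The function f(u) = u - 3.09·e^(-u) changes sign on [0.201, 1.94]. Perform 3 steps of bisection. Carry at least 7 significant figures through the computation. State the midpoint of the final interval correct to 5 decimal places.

0.96181

f(0.201000) = -2.326349, f(1.940000) = 1.495955 (opposite signs)
step 1: m = 1.070500, f(m) = 0.011133 > 0 → root in [0.201000, 1.070500]
step 2: m = 0.635750, f(m) = -1.000523 < 0 → root in [0.635750, 1.070500]
step 3: m = 0.853125, f(m) = -0.463466 < 0 → root in [0.853125, 1.070500]
Midpoint of [0.853125, 1.070500] = 0.961812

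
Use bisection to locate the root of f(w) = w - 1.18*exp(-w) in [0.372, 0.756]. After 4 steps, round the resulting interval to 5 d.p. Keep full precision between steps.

[0.61200, 0.63600]

f(0.372000) = -0.441438, f(0.756000) = 0.201942 (opposite signs)
step 1: m = 0.564000, f(m) = -0.107336 < 0 → root in [0.564000, 0.756000]
step 2: m = 0.660000, f(m) = 0.050115 > 0 → root in [0.564000, 0.660000]
step 3: m = 0.612000, f(m) = -0.027873 < 0 → root in [0.612000, 0.660000]
step 4: m = 0.636000, f(m) = 0.011301 > 0 → root in [0.612000, 0.636000]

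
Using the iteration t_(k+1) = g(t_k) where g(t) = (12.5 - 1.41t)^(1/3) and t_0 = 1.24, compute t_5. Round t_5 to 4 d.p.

t_1 = g(1.240000) = 2.207112
t_2 = g(2.207112) = 2.109554
t_3 = g(2.109554) = 2.119807
t_4 = g(2.119807) = 2.118734
t_5 = g(2.118734) = 2.118847

2.1188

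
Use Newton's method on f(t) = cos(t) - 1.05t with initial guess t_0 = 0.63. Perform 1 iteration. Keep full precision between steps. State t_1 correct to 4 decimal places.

0.7194

f'(t) = -sin(t) - 1.05
t_0 = 0.630000: f = 0.146528, f' = -1.639145 → t_1 = 0.630000 - (0.146528)/(-1.639145) = 0.719393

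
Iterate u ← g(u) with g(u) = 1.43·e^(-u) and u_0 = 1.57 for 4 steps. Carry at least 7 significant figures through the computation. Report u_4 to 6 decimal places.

0.872180

u_1 = g(1.570000) = 0.297505
u_2 = g(0.297505) = 1.062017
u_3 = g(1.062017) = 0.494434
u_4 = g(0.494434) = 0.872180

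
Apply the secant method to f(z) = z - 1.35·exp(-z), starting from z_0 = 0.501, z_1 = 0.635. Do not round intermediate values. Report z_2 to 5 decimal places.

0.68055

f(z_0) = -0.316998, f(z_1) = -0.080413
z_2 = 0.635000 - (-0.080413)·(0.635000 - 0.501000)/(-0.080413 - (-0.316998)) = 0.680545; f(z_2) = -0.003015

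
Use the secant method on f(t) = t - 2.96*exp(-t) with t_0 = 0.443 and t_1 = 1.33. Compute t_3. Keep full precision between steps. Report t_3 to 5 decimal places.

f(t_0) = -1.457637, f(t_1) = 0.547147
t_2 = 1.330000 - (0.547147)·(1.330000 - 0.443000)/(0.547147 - (-1.457637)) = 1.087919; f(t_2) = 0.090646
t_3 = 1.087919 - (0.090646)·(1.087919 - 1.330000)/(0.090646 - (0.547147)) = 1.039850; f(t_3) = -0.006532

1.03985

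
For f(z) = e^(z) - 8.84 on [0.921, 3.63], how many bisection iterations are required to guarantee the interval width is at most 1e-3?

Initial width b − a = 3.63 − 0.921 = 2.709000.
After n steps the width is (b−a)/2^n; need (b−a)/2^n ≤ 1e-3.
So n ≥ log₂(2.709000/1e-3) = log₂(2709.0000) ≈ 11.4035.
Hence n = 12.

12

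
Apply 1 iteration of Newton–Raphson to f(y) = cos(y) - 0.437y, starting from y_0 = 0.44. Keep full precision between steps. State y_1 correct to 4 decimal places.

f'(y) = -sin(y) - 0.437
y_0 = 0.440000: f = 0.712472, f' = -0.862939 → y_1 = 0.440000 - (0.712472)/(-0.862939) = 1.265633

1.2656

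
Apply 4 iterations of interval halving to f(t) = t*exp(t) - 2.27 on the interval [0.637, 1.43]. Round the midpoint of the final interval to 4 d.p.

0.9096

f(0.637000) = -1.065560, f(1.430000) = 3.705540 (opposite signs)
step 1: m = 1.033500, f(m) = 0.635051 > 0 → root in [0.637000, 1.033500]
step 2: m = 0.835250, f(m) = -0.344423 < 0 → root in [0.835250, 1.033500]
step 3: m = 0.934375, f(m) = 0.108566 > 0 → root in [0.835250, 0.934375]
step 4: m = 0.884813, f(m) = -0.126515 < 0 → root in [0.884813, 0.934375]
Midpoint of [0.884813, 0.934375] = 0.909594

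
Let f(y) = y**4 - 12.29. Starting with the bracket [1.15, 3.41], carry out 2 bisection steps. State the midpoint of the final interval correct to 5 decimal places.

1.99750

f(1.150000) = -10.540994, f(3.410000) = 122.922710 (opposite signs)
step 1: m = 2.280000, f(m) = 14.733363 > 0 → root in [1.150000, 2.280000]
step 2: m = 1.715000, f(m) = -3.639195 < 0 → root in [1.715000, 2.280000]
Midpoint of [1.715000, 2.280000] = 1.997500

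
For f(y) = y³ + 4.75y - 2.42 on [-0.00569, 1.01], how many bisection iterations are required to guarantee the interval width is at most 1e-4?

14

Initial width b − a = 1.01 − -0.00569 = 1.015690.
After n steps the width is (b−a)/2^n; need (b−a)/2^n ≤ 1e-4.
So n ≥ log₂(1.015690/1e-4) = log₂(10156.9000) ≈ 13.3102.
Hence n = 14.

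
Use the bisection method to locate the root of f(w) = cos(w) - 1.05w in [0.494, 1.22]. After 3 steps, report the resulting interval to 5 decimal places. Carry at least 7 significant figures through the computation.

[0.67550, 0.76625]

f(0.494000) = 0.361743, f(1.220000) = -0.937354 (opposite signs)
step 1: m = 0.857000, f(m) = -0.245142 < 0 → root in [0.494000, 0.857000]
step 2: m = 0.675500, f(m) = 0.071119 > 0 → root in [0.675500, 0.857000]
step 3: m = 0.766250, f(m) = -0.084046 < 0 → root in [0.675500, 0.766250]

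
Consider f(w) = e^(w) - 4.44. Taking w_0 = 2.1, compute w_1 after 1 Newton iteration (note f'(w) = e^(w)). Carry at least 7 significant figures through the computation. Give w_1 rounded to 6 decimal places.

w_0 = 2.100000: f = 3.726170, f' = 8.166170 → w_1 = 2.100000 - (3.726170)/(8.166170) = 1.643707

1.643707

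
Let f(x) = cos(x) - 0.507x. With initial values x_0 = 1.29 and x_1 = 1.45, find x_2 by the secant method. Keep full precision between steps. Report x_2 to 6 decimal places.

1.036337

Secant update: x_(k+1) = x_k − f(x_k)·(x_k − x_(k-1))/(f(x_k) − f(x_(k-1))).
f(x_0) = -0.376909, f(x_1) = -0.614647
x_2 = 1.450000 - (-0.614647)·(1.450000 - 1.290000)/(-0.614647 - (-0.376909)) = 1.036337; f(x_2) = -0.016046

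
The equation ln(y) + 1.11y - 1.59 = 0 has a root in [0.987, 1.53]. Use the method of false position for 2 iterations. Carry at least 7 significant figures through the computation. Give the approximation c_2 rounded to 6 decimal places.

f(0.987000) = -0.507515, f(1.530000) = 0.533568
step 1: c = 1.251706, f(c) = 0.023901 > 0 → new bracket [0.987000, 1.251706]
step 2: c = 1.239801, f(c) = 0.001129 > 0 → new bracket [0.987000, 1.239801]

1.239801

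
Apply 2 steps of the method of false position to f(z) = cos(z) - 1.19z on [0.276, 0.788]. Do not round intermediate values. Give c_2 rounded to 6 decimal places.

0.662235

False-position update: c = (a·f(b) − b·f(a))/(f(b) − f(a)); replace the endpoint whose sign matches f(c).
f(0.276000) = 0.633713, f(0.788000) = -0.232455
step 1: c = 0.650594, f(c) = 0.021518 > 0 → new bracket [0.650594, 0.788000]
step 2: c = 0.662235, f(c) = 0.000560 > 0 → new bracket [0.662235, 0.788000]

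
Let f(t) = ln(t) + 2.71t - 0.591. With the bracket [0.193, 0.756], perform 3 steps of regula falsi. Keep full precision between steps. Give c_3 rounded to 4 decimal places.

f(0.193000) = -1.713035, f(0.756000) = 1.178046
step 1: c = 0.526591, f(c) = 0.194731 > 0 → new bracket [0.193000, 0.526591]
step 2: c = 0.492541, f(c) = 0.035606 > 0 → new bracket [0.193000, 0.492541]
step 3: c = 0.486441, f(c) = 0.006616 > 0 → new bracket [0.193000, 0.486441]

0.4864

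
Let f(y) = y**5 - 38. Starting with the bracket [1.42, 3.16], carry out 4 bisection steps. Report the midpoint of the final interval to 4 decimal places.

2.0181

f(1.420000) = -32.226466, f(3.160000) = 277.090575 (opposite signs)
step 1: m = 2.290000, f(m) = 24.976339 > 0 → root in [1.420000, 2.290000]
step 2: m = 1.855000, f(m) = -16.035589 < 0 → root in [1.855000, 2.290000]
step 3: m = 2.072500, f(m) = 0.236021 > 0 → root in [1.855000, 2.072500]
step 4: m = 1.963750, f(m) = -8.796763 < 0 → root in [1.963750, 2.072500]
Midpoint of [1.963750, 2.072500] = 2.018125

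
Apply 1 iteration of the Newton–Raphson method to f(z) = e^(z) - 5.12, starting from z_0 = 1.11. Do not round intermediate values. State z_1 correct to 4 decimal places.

1.7973

Newton update: z ← z − f(z)/f'(z).
f'(z) = e^(z)
z_0 = 1.110000: f = -2.085642, f' = 3.034358 → z_1 = 1.110000 - (-2.085642)/(3.034358) = 1.797342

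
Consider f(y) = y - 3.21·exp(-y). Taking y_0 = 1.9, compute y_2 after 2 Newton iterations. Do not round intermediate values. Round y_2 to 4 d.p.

Newton update: y ← y − f(y)/f'(y).
f'(y) = 1 + 3.21·exp(-y)
y_0 = 1.900000: f = 1.419885, f' = 1.480115 → y_1 = 1.900000 - (1.419885)/(1.480115) = 0.940693
y_1 = 0.940693: f = -0.312353, f' = 2.253047 → y_2 = 0.940693 - (-0.312353)/(2.253047) = 1.079329

1.0793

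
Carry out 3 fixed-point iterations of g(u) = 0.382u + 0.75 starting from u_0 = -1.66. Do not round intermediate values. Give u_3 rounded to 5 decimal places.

1.05341

u_1 = g(-1.660000) = 0.115880
u_2 = g(0.115880) = 0.794266
u_3 = g(0.794266) = 1.053410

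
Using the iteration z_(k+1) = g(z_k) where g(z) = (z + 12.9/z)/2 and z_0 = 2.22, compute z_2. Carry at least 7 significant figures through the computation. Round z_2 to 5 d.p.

3.61402

z_1 = g(2.220000) = 4.015405
z_2 = g(4.015405) = 3.614016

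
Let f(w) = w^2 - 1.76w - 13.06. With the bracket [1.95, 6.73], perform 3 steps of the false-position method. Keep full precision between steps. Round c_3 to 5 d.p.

4.55432

False-position update: c = (a·f(b) − b·f(a))/(f(b) − f(a)); replace the endpoint whose sign matches f(c).
f(1.950000) = -12.689500, f(6.730000) = 20.388100
step 1: c = 3.783743, f(c) = -5.402678 < 0 → new bracket [3.783743, 6.730000]
step 2: c = 4.400928, f(c) = -1.437468 < 0 → new bracket [4.400928, 6.730000]
step 3: c = 4.554324, f(c) = -0.333741 < 0 → new bracket [4.554324, 6.730000]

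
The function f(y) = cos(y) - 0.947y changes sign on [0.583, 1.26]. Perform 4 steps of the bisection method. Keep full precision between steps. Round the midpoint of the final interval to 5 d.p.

0.77341

f(0.583000) = 0.282714, f(1.260000) = -0.887403 (opposite signs)
step 1: m = 0.921500, f(m) = -0.268034 < 0 → root in [0.583000, 0.921500]
step 2: m = 0.752250, f(m) = 0.017773 > 0 → root in [0.752250, 0.921500]
step 3: m = 0.836875, f(m) = -0.122734 < 0 → root in [0.752250, 0.836875]
step 4: m = 0.794563, f(m) = -0.051854 < 0 → root in [0.752250, 0.794563]
Midpoint of [0.752250, 0.794563] = 0.773406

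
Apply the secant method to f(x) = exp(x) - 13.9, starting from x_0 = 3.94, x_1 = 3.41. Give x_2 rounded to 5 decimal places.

f(x_0) = 37.518601, f(x_1) = 16.365244
x_2 = 3.410000 - (16.365244)·(3.410000 - 3.940000)/(16.365244 - (37.518601)) = 2.999967; f(x_2) = 6.184869

2.99997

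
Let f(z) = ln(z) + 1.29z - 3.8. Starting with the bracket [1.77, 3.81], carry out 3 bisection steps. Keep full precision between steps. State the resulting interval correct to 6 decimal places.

f(1.770000) = -0.945720, f(3.810000) = 2.452529 (opposite signs)
step 1: m = 2.790000, f(m) = 0.825142 > 0 → root in [1.770000, 2.790000]
step 2: m = 2.280000, f(m) = -0.034625 < 0 → root in [2.280000, 2.790000]
step 3: m = 2.535000, f(m) = 0.400344 > 0 → root in [2.280000, 2.535000]

[2.280000, 2.535000]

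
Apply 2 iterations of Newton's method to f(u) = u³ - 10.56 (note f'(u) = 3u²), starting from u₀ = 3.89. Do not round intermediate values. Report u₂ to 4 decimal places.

u_0 = 3.890000: f = 48.303869, f' = 45.396300 → u_1 = 3.890000 - (48.303869)/(45.396300) = 2.825951
u_1 = 2.825951: f = 12.008052, f' = 23.958004 → u_2 = 2.825951 - (12.008052)/(23.958004) = 2.324739

2.3247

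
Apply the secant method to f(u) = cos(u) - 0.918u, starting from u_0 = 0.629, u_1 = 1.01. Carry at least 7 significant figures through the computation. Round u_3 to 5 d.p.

Secant update: u_(k+1) = u_k − f(u_k)·(u_k − u_(k-1))/(f(u_k) − f(u_(k-1))).
f(u_0) = 0.231194, f(u_1) = -0.395319
u_2 = 1.010000 - (-0.395319)·(1.010000 - 0.629000)/(-0.395319 - (0.231194)) = 0.769596; f(u_2) = 0.011703
u_3 = 0.769596 - (0.011703)·(0.769596 - 1.010000)/(0.011703 - (-0.395319)) = 0.776508; f(u_3) = 0.000531

0.77651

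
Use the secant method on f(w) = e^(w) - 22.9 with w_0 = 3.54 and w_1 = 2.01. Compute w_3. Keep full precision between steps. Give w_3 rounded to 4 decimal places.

3.3040

f(w_0) = 11.566919, f(w_1) = -15.436683
w_2 = 2.010000 - (-15.436683)·(2.010000 - 3.540000)/(-15.436683 - (11.566919)) = 2.884629; f(w_2) = -5.003079
w_3 = 2.884629 - (-5.003079)·(2.884629 - 2.010000)/(-5.003079 - (-15.436683)) = 3.304027; f(w_3) = 4.322044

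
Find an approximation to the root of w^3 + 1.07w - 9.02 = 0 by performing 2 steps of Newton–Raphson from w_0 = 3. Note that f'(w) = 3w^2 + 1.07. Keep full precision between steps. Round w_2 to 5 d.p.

1.95491

w_0 = 3.000000: f = 21.190000, f' = 28.070000 → w_1 = 3.000000 - (21.190000)/(28.070000) = 2.245102
w_1 = 2.245102: f = 4.698650, f' = 16.191443 → w_2 = 2.245102 - (4.698650)/(16.191443) = 1.954908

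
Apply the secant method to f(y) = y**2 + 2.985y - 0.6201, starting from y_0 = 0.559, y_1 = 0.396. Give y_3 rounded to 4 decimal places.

0.1960

f(y_0) = 1.360996, f(y_1) = 0.718776
y_2 = 0.396000 - (0.718776)·(0.396000 - 0.559000)/(0.718776 - (1.360996)) = 0.213570; f(y_2) = 0.063017
y_3 = 0.213570 - (0.063017)·(0.213570 - 0.396000)/(0.063017 - (0.718776)) = 0.196038; f(y_3) = 0.003506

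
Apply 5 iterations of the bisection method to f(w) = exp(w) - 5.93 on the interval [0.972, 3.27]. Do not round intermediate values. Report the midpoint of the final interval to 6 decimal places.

1.797844

f(0.972000) = -3.286774, f(3.270000) = 20.381339 (opposite signs)
step 1: m = 2.121000, f(m) = 2.409473 > 0 → root in [0.972000, 2.121000]
step 2: m = 1.546500, f(m) = -1.234991 < 0 → root in [1.546500, 2.121000]
step 3: m = 1.833750, f(m) = 0.327308 > 0 → root in [1.546500, 1.833750]
step 4: m = 1.690125, f(m) = -0.509842 < 0 → root in [1.690125, 1.833750]
step 5: m = 1.761938, f(m) = -0.106290 < 0 → root in [1.761938, 1.833750]
Midpoint of [1.761938, 1.833750] = 1.797844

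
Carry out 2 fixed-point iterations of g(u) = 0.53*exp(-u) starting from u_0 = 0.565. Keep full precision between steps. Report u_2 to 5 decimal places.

0.39215

u_1 = g(0.565000) = 0.301231
u_2 = g(0.301231) = 0.392151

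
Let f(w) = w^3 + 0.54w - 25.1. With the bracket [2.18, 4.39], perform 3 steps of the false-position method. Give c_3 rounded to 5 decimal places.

2.82213

False-position update: c = (a·f(b) − b·f(a))/(f(b) − f(a)); replace the endpoint whose sign matches f(c).
f(2.180000) = -13.562568, f(4.390000) = 61.875119
step 1: c = 2.577325, f(c) = -6.588096 < 0 → new bracket [2.577325, 4.390000]
step 2: c = 2.751756, f(c) = -2.777323 < 0 → new bracket [2.751756, 4.390000]
step 3: c = 2.822131, f(c) = -1.099408 < 0 → new bracket [2.822131, 4.390000]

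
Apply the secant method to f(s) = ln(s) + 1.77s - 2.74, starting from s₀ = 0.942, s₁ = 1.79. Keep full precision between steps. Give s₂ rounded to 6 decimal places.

Secant update: s_(k+1) = s_k − f(s_k)·(s_k − s_(k-1))/(f(s_k) − f(s_(k-1))).
f(s_0) = -1.132410, f(s_1) = 1.010516
s_2 = 1.790000 - (1.010516)·(1.790000 - 0.942000)/(1.010516 - (-1.132410)) = 1.390118; f(s_2) = 0.049898

1.390118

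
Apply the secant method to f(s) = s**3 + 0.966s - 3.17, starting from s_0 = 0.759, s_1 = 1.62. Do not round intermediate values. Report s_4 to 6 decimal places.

Secant update: s_(k+1) = s_k − f(s_k)·(s_k − s_(k-1))/(f(s_k) − f(s_(k-1))).
f(s_0) = -1.999561, f(s_1) = 2.646448
s_2 = 1.620000 - (2.646448)·(1.620000 - 0.759000)/(2.646448 - (-1.999561)) = 1.129559; f(s_2) = -0.637636
s_3 = 1.129559 - (-0.637636)·(1.129559 - 1.620000)/(-0.637636 - (2.646448)) = 1.224783; f(s_3) = -0.149571
s_4 = 1.224783 - (-0.149571)·(1.224783 - 1.129559)/(-0.149571 - (-0.637636)) = 1.253965; f(s_4) = 0.013100

1.253965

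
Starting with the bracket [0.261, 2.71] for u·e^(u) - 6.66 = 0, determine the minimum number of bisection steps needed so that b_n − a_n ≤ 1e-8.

Initial width b − a = 2.71 − 0.261 = 2.449000.
After n steps the width is (b−a)/2^n; need (b−a)/2^n ≤ 1e-8.
So n ≥ log₂(2.449000/1e-8) = log₂(244900000.0000) ≈ 27.8676.
Hence n = 28.

28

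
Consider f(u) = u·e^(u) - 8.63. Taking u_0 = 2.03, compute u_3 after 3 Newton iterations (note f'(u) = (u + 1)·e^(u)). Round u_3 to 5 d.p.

Newton update: u ← u − f(u)/f'(u).
u_0 = 2.030000: f = 6.826595, f' = 23.070682 → u_1 = 2.030000 - (6.826595)/(23.070682) = 1.734101
u_1 = 1.734101: f = 1.191657, f' = 15.485490 → u_2 = 1.734101 - (1.191657)/(15.485490) = 1.657148
u_2 = 1.657148: f = 0.060631, f' = 13.934962 → u_3 = 1.657148 - (0.060631)/(13.934962) = 1.652797

1.65280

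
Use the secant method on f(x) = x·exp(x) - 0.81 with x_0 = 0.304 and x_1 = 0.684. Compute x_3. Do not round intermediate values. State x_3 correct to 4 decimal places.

Secant update: x_(k+1) = x_k − f(x_k)·(x_k − x_(k-1))/(f(x_k) − f(x_(k-1))).
f(x_0) = -0.397998, f(x_1) = 0.545544
x_2 = 0.684000 - (0.545544)·(0.684000 - 0.304000)/(0.545544 - (-0.397998)) = 0.464289; f(x_2) = -0.071371
x_3 = 0.464289 - (-0.071371)·(0.464289 - 0.684000)/(-0.071371 - (0.545544)) = 0.489707; f(x_3) = -0.010877

0.4897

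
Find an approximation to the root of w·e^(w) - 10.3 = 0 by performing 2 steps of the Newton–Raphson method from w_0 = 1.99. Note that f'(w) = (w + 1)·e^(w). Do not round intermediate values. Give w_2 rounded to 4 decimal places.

1.7650

w_0 = 1.990000: f = 4.257912, f' = 21.873446 → w_1 = 1.990000 - (4.257912)/(21.873446) = 1.795339
w_1 = 1.795339: f = 0.510658, f' = 16.832172 → w_2 = 1.795339 - (0.510658)/(16.832172) = 1.765001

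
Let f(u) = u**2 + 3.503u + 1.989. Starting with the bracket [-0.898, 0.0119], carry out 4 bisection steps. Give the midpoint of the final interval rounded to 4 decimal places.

f(-0.898000) = -0.350290, f(0.011900) = 2.030827 (opposite signs)
step 1: m = -0.443050, f(m) = 0.633289 > 0 → root in [-0.898000, -0.443050]
step 2: m = -0.670525, f(m) = 0.089755 > 0 → root in [-0.898000, -0.670525]
step 3: m = -0.784263, f(m) = -0.143204 < 0 → root in [-0.784263, -0.670525]
step 4: m = -0.727394, f(m) = -0.029959 < 0 → root in [-0.727394, -0.670525]
Midpoint of [-0.727394, -0.670525] = -0.698959

-0.6990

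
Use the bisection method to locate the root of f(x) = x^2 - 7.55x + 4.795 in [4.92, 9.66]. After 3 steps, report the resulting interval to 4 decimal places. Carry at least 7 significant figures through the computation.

[6.6975, 7.2900]

f(4.920000) = -8.144600, f(9.660000) = 25.177600 (opposite signs)
step 1: m = 7.290000, f(m) = 2.899600 > 0 → root in [4.920000, 7.290000]
step 2: m = 6.105000, f(m) = -4.026725 < 0 → root in [6.105000, 7.290000]
step 3: m = 6.697500, f(m) = -0.914619 < 0 → root in [6.697500, 7.290000]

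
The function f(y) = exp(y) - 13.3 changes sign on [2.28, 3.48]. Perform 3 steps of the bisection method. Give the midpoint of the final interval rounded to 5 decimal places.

2.65500

f(2.280000) = -3.523320, f(3.480000) = 19.159722 (opposite signs)
step 1: m = 2.880000, f(m) = 4.514273 > 0 → root in [2.280000, 2.880000]
step 2: m = 2.580000, f(m) = -0.102862 < 0 → root in [2.580000, 2.880000]
step 3: m = 2.730000, f(m) = 2.032887 > 0 → root in [2.580000, 2.730000]
Midpoint of [2.580000, 2.730000] = 2.655000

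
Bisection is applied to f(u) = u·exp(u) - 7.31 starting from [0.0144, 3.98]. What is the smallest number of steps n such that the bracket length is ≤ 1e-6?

22

Initial width b − a = 3.98 − 0.0144 = 3.965600.
After n steps the width is (b−a)/2^n; need (b−a)/2^n ≤ 1e-6.
So n ≥ log₂(3.965600/1e-6) = log₂(3965600.0000) ≈ 21.9191.
Hence n = 22.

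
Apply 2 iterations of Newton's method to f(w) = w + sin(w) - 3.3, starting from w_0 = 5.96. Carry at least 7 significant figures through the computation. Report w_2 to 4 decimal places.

4.3188

Newton update: w ← w − f(w)/f'(w).
f'(w) = 1 + cos(w)
w_0 = 5.960000: f = 2.342411, f' = 1.948229 → w_1 = 5.960000 - (2.342411)/(1.948229) = 4.757671
w_1 = 4.757671: f = 0.458696, f' = 1.045267 → w_2 = 4.757671 - (0.458696)/(1.045267) = 4.318839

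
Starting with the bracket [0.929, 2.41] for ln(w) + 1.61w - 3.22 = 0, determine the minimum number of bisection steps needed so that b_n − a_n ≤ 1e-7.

Initial width b − a = 2.41 − 0.929 = 1.481000.
After n steps the width is (b−a)/2^n; need (b−a)/2^n ≤ 1e-7.
So n ≥ log₂(1.481000/1e-7) = log₂(14810000.0000) ≈ 23.8201.
Hence n = 24.

24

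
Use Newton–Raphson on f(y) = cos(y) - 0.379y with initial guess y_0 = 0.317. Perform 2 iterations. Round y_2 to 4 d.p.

Newton update: y ← y − f(y)/f'(y).
f'(y) = -sin(y) - 0.379
y_0 = 0.317000: f = 0.830032, f' = -0.690717 → y_1 = 0.317000 - (0.830032)/(-0.690717) = 1.518695
y_1 = 1.518695: f = -0.523508, f' = -1.377643 → y_2 = 1.518695 - (-0.523508)/(-1.377643) = 1.138693

1.1387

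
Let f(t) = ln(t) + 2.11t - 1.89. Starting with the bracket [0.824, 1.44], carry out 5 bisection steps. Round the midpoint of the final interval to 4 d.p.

f(0.824000) = -0.344945, f(1.440000) = 1.513043 (opposite signs)
step 1: m = 1.132000, f(m) = 0.622506 > 0 → root in [0.824000, 1.132000]
step 2: m = 0.978000, f(m) = 0.151334 > 0 → root in [0.824000, 0.978000]
step 3: m = 0.901000, f(m) = -0.093140 < 0 → root in [0.901000, 0.978000]
step 4: m = 0.939500, f(m) = 0.029938 > 0 → root in [0.901000, 0.939500]
step 5: m = 0.920250, f(m) = -0.031382 < 0 → root in [0.920250, 0.939500]
Midpoint of [0.920250, 0.939500] = 0.929875

0.9299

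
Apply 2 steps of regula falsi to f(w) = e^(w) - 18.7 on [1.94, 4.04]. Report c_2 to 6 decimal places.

f(1.940000) = -11.741249, f(4.040000) = 38.126343
step 1: c = 2.434442, f(c) = -7.290552 < 0 → new bracket [2.434442, 4.040000]
step 2: c = 2.692174, f(c) = -3.936259 < 0 → new bracket [2.692174, 4.040000]

2.692174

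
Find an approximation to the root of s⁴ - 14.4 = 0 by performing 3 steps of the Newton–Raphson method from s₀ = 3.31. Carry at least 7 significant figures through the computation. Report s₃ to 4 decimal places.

1.9736

Newton update: s ← s − f(s)/f'(s).
f'(s) = 4s³
s_0 = 3.310000: f = 105.636127, f' = 145.058764 → s_1 = 3.310000 - (105.636127)/(145.058764) = 2.581770
s_1 = 2.581770: f = 30.029382, f' = 68.835536 → s_2 = 2.581770 - (30.029382)/(68.835536) = 2.145522
s_2 = 2.145522: f = 6.790040, f' = 39.505615 → s_3 = 2.145522 - (6.790040)/(39.505615) = 1.973647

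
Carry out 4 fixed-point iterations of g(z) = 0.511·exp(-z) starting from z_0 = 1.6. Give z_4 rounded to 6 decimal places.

0.370212

z_1 = g(1.600000) = 0.103169
z_2 = g(0.103169) = 0.460909
z_3 = g(0.460909) = 0.322293
z_4 = g(0.322293) = 0.370212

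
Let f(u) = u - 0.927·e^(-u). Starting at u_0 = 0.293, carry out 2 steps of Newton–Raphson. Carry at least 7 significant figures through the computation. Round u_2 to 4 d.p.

0.5401

f'(u) = 1 + 0.927·e^(-u)
u_0 = 0.293000: f = -0.398563, f' = 1.691563 → u_1 = 0.293000 - (-0.398563)/(1.691563) = 0.528618
u_1 = 0.528618: f = -0.017773, f' = 1.546391 → u_2 = 0.528618 - (-0.017773)/(1.546391) = 0.540111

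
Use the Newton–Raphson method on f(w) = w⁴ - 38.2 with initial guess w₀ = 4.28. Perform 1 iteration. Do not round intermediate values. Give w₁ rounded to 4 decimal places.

3.3318

Newton update: w ← w − f(w)/f'(w).
f'(w) = 4w³
w_0 = 4.280000: f = 297.363779, f' = 313.611008 → w_1 = 4.280000 - (297.363779)/(313.611008) = 3.331807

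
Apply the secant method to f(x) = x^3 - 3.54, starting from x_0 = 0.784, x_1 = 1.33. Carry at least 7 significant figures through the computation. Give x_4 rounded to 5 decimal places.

1.52220

f(x_0) = -3.058110, f(x_1) = -1.187363
x_2 = 1.330000 - (-1.187363)·(1.330000 - 0.784000)/(-1.187363 - (-3.058110)) = 1.676546; f(x_2) = 1.172448
x_3 = 1.676546 - (1.172448)·(1.676546 - 1.330000)/(1.172448 - (-1.187363)) = 1.504368; f(x_3) = -0.135428
x_4 = 1.504368 - (-0.135428)·(1.504368 - 1.676546)/(-0.135428 - (1.172448)) = 1.522197; f(x_4) = -0.012942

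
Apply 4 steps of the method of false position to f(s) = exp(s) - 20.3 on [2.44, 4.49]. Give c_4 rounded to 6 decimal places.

f(2.440000) = -8.826959, f(4.490000) = 68.821446
step 1: c = 2.673041, f(c) = -5.816051 < 0 → new bracket [2.673041, 4.490000]
step 2: c = 2.814626, f(c) = -3.613071 < 0 → new bracket [2.814626, 4.490000]
step 3: c = 2.898194, f(c) = -2.158643 < 0 → new bracket [2.898194, 4.490000]
step 4: c = 2.946604, f(c) = -1.258817 < 0 → new bracket [2.946604, 4.490000]

2.946604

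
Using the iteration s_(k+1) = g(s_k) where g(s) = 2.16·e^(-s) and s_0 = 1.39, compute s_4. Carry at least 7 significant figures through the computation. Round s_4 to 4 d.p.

s_1 = g(1.390000) = 0.538003
s_2 = g(0.538003) = 1.261253
s_3 = g(1.261253) = 0.611926
s_4 = g(0.611926) = 1.171380

1.1714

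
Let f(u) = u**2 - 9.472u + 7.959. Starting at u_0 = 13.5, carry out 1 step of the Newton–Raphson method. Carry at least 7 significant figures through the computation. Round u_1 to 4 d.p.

9.9436

f'(u) = 2u - 9.472
u_0 = 13.500000: f = 62.337000, f' = 17.528000 → u_1 = 13.500000 - (62.337000)/(17.528000) = 9.943576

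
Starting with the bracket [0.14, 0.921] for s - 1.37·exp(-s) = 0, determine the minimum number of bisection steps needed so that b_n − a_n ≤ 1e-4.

Initial width b − a = 0.921 − 0.14 = 0.781000.
After n steps the width is (b−a)/2^n; need (b−a)/2^n ≤ 1e-4.
So n ≥ log₂(0.781000/1e-4) = log₂(7810.0000) ≈ 12.9311.
Hence n = 13.

13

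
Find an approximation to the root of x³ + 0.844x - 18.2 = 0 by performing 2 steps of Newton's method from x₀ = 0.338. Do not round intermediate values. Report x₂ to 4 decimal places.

f'(x) = 3x² + 0.844
x_0 = 0.338000: f = -17.876114, f' = 1.186732 → x_1 = 0.338000 - (-17.876114)/(1.186732) = 15.401311
x_1 = 15.401311: f = 3647.995739, f' = 712.445168 → x_2 = 15.401311 - (3647.995739)/(712.445168) = 10.280923

10.2809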